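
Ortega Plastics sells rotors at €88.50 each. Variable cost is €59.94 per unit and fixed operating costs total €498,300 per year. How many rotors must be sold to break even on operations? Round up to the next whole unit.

Contribution margin per unit = €88.50 − €59.94 = €28.56.
Break-even Q = €498,300 / €28.56 = 17,447.48 → 17,448 rotors.

17,448 rotors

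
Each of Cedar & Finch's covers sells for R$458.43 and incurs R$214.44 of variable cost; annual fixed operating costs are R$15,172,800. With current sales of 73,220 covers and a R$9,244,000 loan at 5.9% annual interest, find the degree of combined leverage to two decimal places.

8.32

At 73,220 units, contribution = 73,220 × R$243.99 = R$17,864,947.80.
Subtracting fixed costs: EBIT = R$17,864,947.80 − R$15,172,800 = R$2,692,147.80. Interest = R$545,396.00.
DOL = R$17,864,947.80 ÷ R$2,692,147.80 = 6.6359; DFL = R$2,692,147.80 ÷ R$2,146,751.80 = 1.2541.
Combined leverage = 6.6359 × 1.2541 = 8.3221.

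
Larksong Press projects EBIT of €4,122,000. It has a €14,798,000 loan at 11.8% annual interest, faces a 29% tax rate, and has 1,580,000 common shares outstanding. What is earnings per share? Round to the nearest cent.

€1.07

Interest = €1,746,164.00, so EBT = €4,122,000 − €1,746,164.00 = €2,375,836.00.
Net income = €2,375,836.00 × (1 − 0.29) = €1,686,843.56.
Per share: €1,686,843.56 / 1,580,000 shares = €1.07.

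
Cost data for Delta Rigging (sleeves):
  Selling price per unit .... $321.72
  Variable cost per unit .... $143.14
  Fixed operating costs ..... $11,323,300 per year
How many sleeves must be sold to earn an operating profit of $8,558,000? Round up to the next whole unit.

111,330 sleeves

Unit CM = price − variable cost = $321.72 − $143.14 = $178.58.
Need Q such that Q × $178.58 − $11,323,300 = $8,558,000, i.e. Q = $19,881,300 / $178.58 = 111,329.94 → 111,330.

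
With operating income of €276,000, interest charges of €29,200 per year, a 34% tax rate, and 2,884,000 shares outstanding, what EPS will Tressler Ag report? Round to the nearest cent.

Pre-tax income = €276,000 − €29,200.00 = €246,800.00.
After tax at 34%: net income = €246,800.00 × 0.66 = €162,888.00.
Per share: €162,888.00 / 2,884,000 shares = €0.06.

€0.06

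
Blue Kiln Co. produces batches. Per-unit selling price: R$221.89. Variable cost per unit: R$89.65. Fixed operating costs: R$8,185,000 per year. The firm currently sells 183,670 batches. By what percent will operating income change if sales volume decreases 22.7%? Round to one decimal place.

-34.2%

Contribution at this volume is 183,670 × R$132.24 = R$24,288,520.80.
EBIT = R$24,288,520.80 − R$8,185,000 = R$16,103,520.80.
Degree of operating leverage = R$24,288,520.80 / R$16,103,520.80 = 1.5083.
So EBIT moves 1.5083 × (-22.7%) = -34.2%.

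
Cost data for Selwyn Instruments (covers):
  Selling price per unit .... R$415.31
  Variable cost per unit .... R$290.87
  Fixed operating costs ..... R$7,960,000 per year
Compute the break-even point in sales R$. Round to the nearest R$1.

R$26,565,956

CM per unit = R$415.31 − R$290.87 = R$124.44; CM ratio = R$124.44 / R$415.31 = 0.2996.
Break-even sales = FC ÷ CM ratio = R$7,960,000 × R$415.31 / R$124.44 = R$26,565,956.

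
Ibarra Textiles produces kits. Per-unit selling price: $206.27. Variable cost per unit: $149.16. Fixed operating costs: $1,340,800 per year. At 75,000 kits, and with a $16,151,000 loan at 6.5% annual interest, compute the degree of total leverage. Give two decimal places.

At 75,000 units, contribution = 75,000 × $57.11 = $4,283,250.00.
Operating income = contribution − fixed costs = $4,283,250.00 − $1,340,800 = $2,942,450.00. Interest = $1,049,815.00.
DOL = $4,283,250.00 ÷ $2,942,450.00 = 1.4557; DFL = $2,942,450.00 ÷ $1,892,635.00 = 1.5547.
Combined leverage = 1.4557 × 1.5547 = 2.2632.

2.26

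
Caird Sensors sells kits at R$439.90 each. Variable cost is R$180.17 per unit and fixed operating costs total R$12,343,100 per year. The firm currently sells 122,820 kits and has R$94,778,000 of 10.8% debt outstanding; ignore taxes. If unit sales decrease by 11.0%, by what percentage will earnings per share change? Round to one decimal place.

-37.6%

Contribution at this volume is 122,820 × R$259.73 = R$31,900,038.60.
EBIT = R$31,900,038.60 − R$12,343,100 = R$19,556,938.60.
After interest of R$10,236,024.00, pre-tax earnings = R$9,320,914.60.
Degree of combined leverage = contribution ÷ (EBIT − I) = R$31,900,038.60 ÷ R$9,320,914.60 = 3.4224.
EPS therefore changes by 3.4224 × (-11.0%) = -37.6%.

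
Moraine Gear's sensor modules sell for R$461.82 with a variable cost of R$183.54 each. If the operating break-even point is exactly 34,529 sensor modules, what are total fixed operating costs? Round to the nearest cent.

Unit CM = price − variable cost = R$461.82 − R$183.54 = R$278.28.
Since BE = FC / CM, FC = 34,529 × R$278.28 = R$9,608,730.12.

R$9,608,730.12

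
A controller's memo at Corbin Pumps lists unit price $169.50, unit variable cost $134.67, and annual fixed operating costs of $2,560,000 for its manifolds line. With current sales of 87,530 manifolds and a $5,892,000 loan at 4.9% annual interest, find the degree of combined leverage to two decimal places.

At 87,530 units, contribution = 87,530 × $34.83 = $3,048,669.90.
Subtracting fixed costs: EBIT = $3,048,669.90 − $2,560,000 = $488,669.90. Interest = $288,708.00.
DOL = $3,048,669.90 ÷ $488,669.90 = 6.2387; DFL = $488,669.90 ÷ $199,961.90 = 2.4438.
DCL = DOL × DFL = 6.2387 × 2.4438 = 15.2461.

15.25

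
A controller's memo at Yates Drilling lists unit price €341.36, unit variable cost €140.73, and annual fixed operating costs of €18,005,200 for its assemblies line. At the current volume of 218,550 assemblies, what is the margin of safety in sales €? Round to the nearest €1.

€43,969,452

Contribution margin per unit = €341.36 − €140.73 = €200.63. Break-even units = €18,005,200 ÷ €200.63 = 89,743.31; break-even revenue = 89,743.31 × €341.36 = €30,634,775.82.
Actual sales revenue = 218,550 × €341.36 = €74,604,228.00.
Margin of safety = €74,604,228.00 − €30,634,775.82 = €43,969,452.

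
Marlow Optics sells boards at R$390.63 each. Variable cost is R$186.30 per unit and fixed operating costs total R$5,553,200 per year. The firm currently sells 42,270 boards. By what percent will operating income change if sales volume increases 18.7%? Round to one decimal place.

+52.4%

At 42,270 units, contribution = 42,270 × R$204.33 = R$8,637,029.10.
Subtracting fixed costs: EBIT = R$8,637,029.10 − R$5,553,200 = R$3,083,829.10.
Degree of operating leverage = R$8,637,029.10 / R$3,083,829.10 = 2.8007.
So EBIT moves 2.8007 × (+18.7%) = +52.4%.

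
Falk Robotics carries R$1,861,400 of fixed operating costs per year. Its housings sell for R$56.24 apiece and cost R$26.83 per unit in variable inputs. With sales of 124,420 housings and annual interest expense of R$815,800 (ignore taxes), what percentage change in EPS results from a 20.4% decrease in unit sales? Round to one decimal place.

-76.0%

Contribution at this volume is 124,420 × R$29.41 = R$3,659,192.20.
Subtracting fixed costs: EBIT = R$3,659,192.20 − R$1,861,400 = R$1,797,792.20.
After interest of R$815,800.00, pre-tax earnings = R$981,992.20.
DCL = total CM / (EBIT − I) = R$3,659,192.20 / R$981,992.20 = 3.7263.
EPS therefore changes by 3.7263 × (-20.4%) = -76.0%.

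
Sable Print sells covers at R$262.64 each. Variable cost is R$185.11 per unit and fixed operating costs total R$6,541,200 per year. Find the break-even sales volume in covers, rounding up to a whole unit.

Each unit contributes R$262.64 − R$185.11 = R$77.53.
Units to break even: R$6,541,200 ÷ R$77.53 = 84,369.92, rounded up to 84,370.

84,370 covers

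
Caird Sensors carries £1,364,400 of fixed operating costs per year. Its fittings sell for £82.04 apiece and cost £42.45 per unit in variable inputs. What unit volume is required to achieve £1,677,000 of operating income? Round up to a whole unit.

Contribution margin per unit = £82.04 − £42.45 = £39.59.
Units = (FC + target) / CM = (£1,364,400 + £1,677,000) / £39.59 = 76,822.43, so 76,823 fittings.

76,823 fittings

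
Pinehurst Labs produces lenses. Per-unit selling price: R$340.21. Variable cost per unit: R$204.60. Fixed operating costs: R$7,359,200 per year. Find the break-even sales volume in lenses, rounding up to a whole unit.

Contribution margin per unit = R$340.21 − R$204.60 = R$135.61.
Break-even volume = fixed costs ÷ CM per unit = R$7,359,200 ÷ R$135.61 = 54,267.38, so 54,268 lenses.

54,268 lenses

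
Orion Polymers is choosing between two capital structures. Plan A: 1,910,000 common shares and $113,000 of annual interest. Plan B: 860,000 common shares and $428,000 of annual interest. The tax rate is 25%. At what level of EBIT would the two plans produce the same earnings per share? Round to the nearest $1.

Set EPS_A = EPS_B: (EBIT − $113,000)(1 − 0.25) ÷ 1,910,000 = (EBIT − $428,000)(1 − 0.25) ÷ 860,000.
Cancelling (1 − t) and cross-multiplying: 860,000·(EBIT − 113,000) = 1,910,000·(EBIT − 428,000).
EBIT × (1,910,000 − 860,000) = 428,000 × 1,910,000 − 113,000 × 860,000 = 720,300,000,000, so EBIT = 720,300,000,000 ÷ 1,050,000 = 686,000.00.

$686,000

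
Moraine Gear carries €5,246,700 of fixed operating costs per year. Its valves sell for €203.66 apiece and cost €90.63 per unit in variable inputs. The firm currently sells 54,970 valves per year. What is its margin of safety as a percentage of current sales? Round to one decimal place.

15.6%

Unit CM = price − variable cost = €203.66 − €90.63 = €113.03. Break-even units = €5,246,700 ÷ €113.03 = 46,418.65; break-even revenue = 46,418.65 × €203.66 = €9,453,622.24.
Actual sales revenue = 54,970 × €203.66 = €11,195,190.20.
Margin of safety = (€11,195,190.20 − €9,453,622.24) ÷ €11,195,190.20 = 15.6%.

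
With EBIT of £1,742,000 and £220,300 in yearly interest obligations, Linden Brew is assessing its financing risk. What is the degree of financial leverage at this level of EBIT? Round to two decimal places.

Interest = £220,300.00.
DFL = EBIT ÷ (EBIT − I) = £1,742,000 ÷ (£1,742,000 − £220,300.00) = £1,742,000 ÷ £1,521,700.00 = 1.1448.

1.14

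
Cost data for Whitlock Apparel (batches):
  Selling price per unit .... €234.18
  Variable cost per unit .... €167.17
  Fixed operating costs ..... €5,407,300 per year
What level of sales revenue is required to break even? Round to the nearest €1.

€18,896,904

Contribution margin per unit = €234.18 − €167.17 = €67.01, a CM ratio of €67.01 ÷ €234.18 = 0.2861.
Break-even revenue = fixed costs × price ÷ CM = €5,407,300 × €234.18 ÷ €67.01 = €18,896,904.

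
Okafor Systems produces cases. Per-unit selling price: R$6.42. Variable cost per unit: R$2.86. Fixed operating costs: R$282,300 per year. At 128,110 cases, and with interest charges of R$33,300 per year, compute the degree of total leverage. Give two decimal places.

At 128,110 units, contribution = 128,110 × R$3.56 = R$456,071.60.
Subtracting fixed costs: EBIT = R$456,071.60 − R$282,300 = R$173,771.60. Interest = R$33,300.00, so EBIT − I = R$140,471.60.
Degree of total leverage = total CM / (EBIT − interest) = R$456,071.60 / R$140,471.60 = 3.2467.

3.25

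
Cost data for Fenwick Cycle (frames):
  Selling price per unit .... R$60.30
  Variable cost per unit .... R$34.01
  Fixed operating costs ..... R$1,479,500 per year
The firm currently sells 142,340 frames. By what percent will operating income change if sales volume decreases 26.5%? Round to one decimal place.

Total contribution margin = 142,340 × R$26.29 = R$3,742,118.60.
Subtracting fixed costs: EBIT = R$3,742,118.60 − R$1,479,500 = R$2,262,618.60.
Degree of operating leverage = R$3,742,118.60 / R$2,262,618.60 = 1.6539.
%ΔEBIT = DOL × %ΔSales = 1.6539 × -26.5% = -43.8%.

-43.8%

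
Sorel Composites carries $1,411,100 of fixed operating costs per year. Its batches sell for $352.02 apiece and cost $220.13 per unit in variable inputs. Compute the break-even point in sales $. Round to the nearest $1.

$3,766,286

Contribution margin per unit = $352.02 − $220.13 = $131.89, a CM ratio of $131.89 ÷ $352.02 = 0.3747.
Break-even sales = FC ÷ CM ratio = $1,411,100 × $352.02 / $131.89 = $3,766,286.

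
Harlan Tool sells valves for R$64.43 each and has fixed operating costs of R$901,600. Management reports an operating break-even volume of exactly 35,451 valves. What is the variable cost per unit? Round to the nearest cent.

R$39.00

At break-even, FC = Q × (P − VC), so P − VC = R$901,600 ÷ 35,451 = R$25.4323.
Hence VC = price − CM = R$64.43 − R$25.4323 = R$39.00.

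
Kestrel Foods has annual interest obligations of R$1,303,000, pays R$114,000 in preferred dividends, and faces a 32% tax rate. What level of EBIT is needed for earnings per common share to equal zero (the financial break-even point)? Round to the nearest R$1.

R$1,470,647

Preferred dividends are paid after tax, so their pre-tax equivalent is R$114,000 ÷ (1 − 0.32) = R$167,647.06.
EPS = 0 when EBIT covers interest plus the pre-tax preferred burden: R$1,303,000 + R$167,647.06 = R$1,470,647.06.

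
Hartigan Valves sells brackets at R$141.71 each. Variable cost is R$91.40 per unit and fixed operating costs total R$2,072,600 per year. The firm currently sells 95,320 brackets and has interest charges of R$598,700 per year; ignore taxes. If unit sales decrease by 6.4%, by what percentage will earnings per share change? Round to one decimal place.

Contribution at this volume is 95,320 × R$50.31 = R$4,795,549.20.
Operating income = contribution − fixed costs = R$4,795,549.20 − R$2,072,600 = R$2,722,949.20.
Interest = R$598,700.00, so EBIT − I = R$2,124,249.20.
Degree of combined leverage = contribution ÷ (EBIT − I) = R$4,795,549.20 ÷ R$2,124,249.20 = 2.2575.
EPS therefore changes by 2.2575 × (-6.4%) = -14.4%.

-14.4%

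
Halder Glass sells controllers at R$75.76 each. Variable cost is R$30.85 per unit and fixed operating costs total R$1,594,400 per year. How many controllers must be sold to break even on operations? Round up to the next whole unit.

35,503 controllers

Contribution margin per unit = R$75.76 − R$30.85 = R$44.91.
Break-even volume = fixed costs ÷ CM per unit = R$1,594,400 ÷ R$44.91 = 35,502.12, so 35,503 controllers.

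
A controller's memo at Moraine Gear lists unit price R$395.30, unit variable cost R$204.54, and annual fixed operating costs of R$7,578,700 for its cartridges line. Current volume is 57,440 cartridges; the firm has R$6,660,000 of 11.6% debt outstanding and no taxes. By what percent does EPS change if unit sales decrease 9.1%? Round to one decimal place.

-38.3%

At 57,440 units, contribution = 57,440 × R$190.76 = R$10,957,254.40.
EBIT = R$10,957,254.40 − R$7,578,700 = R$3,378,554.40.
Interest = R$772,560.00, so EBIT − I = R$2,605,994.40.
DCL = total CM / (EBIT − I) = R$10,957,254.40 / R$2,605,994.40 = 4.2046.
%ΔEPS = DCL × %ΔSales = 4.2046 × -9.1% = -38.3%.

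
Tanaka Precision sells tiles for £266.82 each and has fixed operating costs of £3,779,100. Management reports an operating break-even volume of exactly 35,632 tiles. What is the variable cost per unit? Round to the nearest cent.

Contribution per unit must be FC / Q = £3,779,100 / 35,632 = £106.0592.
Hence VC = price − CM = £266.82 − £106.0592 = £160.76.

£160.76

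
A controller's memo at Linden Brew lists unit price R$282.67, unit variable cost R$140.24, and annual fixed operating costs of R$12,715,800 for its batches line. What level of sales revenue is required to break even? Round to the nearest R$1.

Contribution margin per unit = R$282.67 − R$140.24 = R$142.43, a CM ratio of R$142.43 ÷ R$282.67 = 0.5039.
Break-even revenue = fixed costs × price ÷ CM = R$12,715,800 × R$282.67 ÷ R$142.43 = R$25,236,082.

R$25,236,082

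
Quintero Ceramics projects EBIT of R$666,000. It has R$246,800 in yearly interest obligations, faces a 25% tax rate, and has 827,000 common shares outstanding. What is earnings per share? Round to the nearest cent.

Pre-tax income = R$666,000 − R$246,800.00 = R$419,200.00.
Net income = R$419,200.00 × (1 − 0.25) = R$314,400.00.
Per share: R$314,400.00 / 827,000 shares = R$0.38.

R$0.38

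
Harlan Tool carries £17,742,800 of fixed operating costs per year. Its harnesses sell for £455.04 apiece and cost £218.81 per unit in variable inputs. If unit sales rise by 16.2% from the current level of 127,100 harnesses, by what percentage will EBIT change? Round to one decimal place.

Contribution at this volume is 127,100 × £236.23 = £30,024,833.00.
Subtracting fixed costs: EBIT = £30,024,833.00 − £17,742,800 = £12,282,033.00.
DOL = contribution ÷ EBIT = £30,024,833.00 ÷ £12,282,033.00 = 2.4446.
Operating income changes by 2.4446 × +16.2% = +39.6%.

+39.6%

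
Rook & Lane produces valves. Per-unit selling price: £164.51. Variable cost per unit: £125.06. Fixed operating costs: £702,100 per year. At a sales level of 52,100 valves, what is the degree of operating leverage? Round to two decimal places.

At 52,100 units, contribution = 52,100 × £39.45 = £2,055,345.00.
EBIT = £2,055,345.00 − £702,100 = £1,353,245.00.
So DOL = total CM / EBIT = £2,055,345.00 / £1,353,245.00 = 1.5188.

1.52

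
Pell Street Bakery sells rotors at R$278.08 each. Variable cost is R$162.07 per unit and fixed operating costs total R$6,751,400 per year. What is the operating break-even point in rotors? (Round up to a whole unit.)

Each unit contributes R$278.08 − R$162.07 = R$116.01.
Break-even Q = R$6,751,400 / R$116.01 = 58,196.71 → 58,197 rotors.

58,197 rotors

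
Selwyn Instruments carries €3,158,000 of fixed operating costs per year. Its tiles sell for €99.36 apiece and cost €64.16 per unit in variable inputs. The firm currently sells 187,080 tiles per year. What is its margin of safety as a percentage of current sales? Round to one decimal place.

52.0%

Each unit contributes €99.36 − €64.16 = €35.20. Break-even units = €3,158,000 ÷ €35.20 = 89,715.91; break-even revenue = 89,715.91 × €99.36 = €8,914,172.73.
Current sales = 187,080 × €99.36 = €18,588,268.80.
Margin of safety = (€18,588,268.80 − €8,914,172.73) ÷ €18,588,268.80 = 52.0%.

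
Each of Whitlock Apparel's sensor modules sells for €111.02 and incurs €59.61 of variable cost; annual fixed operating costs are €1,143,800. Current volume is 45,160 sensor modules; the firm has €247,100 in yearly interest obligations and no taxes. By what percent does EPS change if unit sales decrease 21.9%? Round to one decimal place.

Total contribution margin = 45,160 × €51.41 = €2,321,675.60.
EBIT = €2,321,675.60 − €1,143,800 = €1,177,875.60.
Interest = €247,100.00, so EBIT − I = €930,775.60.
Degree of combined leverage = contribution ÷ (EBIT − I) = €2,321,675.60 ÷ €930,775.60 = 2.4943.
EPS therefore changes by 2.4943 × (-21.9%) = -54.6%.

-54.6%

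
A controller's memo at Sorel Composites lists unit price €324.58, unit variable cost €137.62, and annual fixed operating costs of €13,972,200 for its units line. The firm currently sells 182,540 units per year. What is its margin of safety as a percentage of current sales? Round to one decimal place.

59.1%

Unit CM = price − variable cost = €324.58 − €137.62 = €186.96. Break-even units = €13,972,200 ÷ €186.96 = 74,733.63; break-even revenue = 74,733.63 × €324.58 = €24,257,042.55.
Current sales = 182,540 × €324.58 = €59,248,833.20.
Margin of safety = (€59,248,833.20 − €24,257,042.55) ÷ €59,248,833.20 = 59.1%.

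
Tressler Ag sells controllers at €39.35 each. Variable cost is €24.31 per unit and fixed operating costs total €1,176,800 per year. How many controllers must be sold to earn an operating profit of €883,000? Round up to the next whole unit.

Each unit contributes €39.35 − €24.31 = €15.04.
Required volume = (fixed costs + target profit) ÷ CM = (€1,176,800 + €883,000) ÷ €15.04 = 136,954.79, so 136,955 controllers.

136,955 controllers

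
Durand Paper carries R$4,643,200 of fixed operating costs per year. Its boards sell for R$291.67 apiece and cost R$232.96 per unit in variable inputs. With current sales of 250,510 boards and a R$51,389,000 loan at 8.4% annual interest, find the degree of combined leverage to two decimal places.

Contribution at this volume is 250,510 × R$58.71 = R$14,707,442.10.
EBIT = R$14,707,442.10 − R$4,643,200 = R$10,064,242.10. Interest = R$4,316,676.00, so EBIT − I = R$5,747,566.10.
Degree of total leverage = total CM / (EBIT − interest) = R$14,707,442.10 / R$5,747,566.10 = 2.5589.

2.56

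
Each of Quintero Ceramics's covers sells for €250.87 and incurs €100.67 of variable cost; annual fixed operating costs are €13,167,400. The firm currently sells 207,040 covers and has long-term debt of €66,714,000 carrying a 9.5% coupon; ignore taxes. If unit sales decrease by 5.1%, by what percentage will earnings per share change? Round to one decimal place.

Contribution at this volume is 207,040 × €150.20 = €31,097,408.00.
EBIT = €31,097,408.00 − €13,167,400 = €17,930,008.00.
After interest of €6,337,830.00, pre-tax earnings = €11,592,178.00.
DCL = total CM / (EBIT − I) = €31,097,408.00 / €11,592,178.00 = 2.6826.
%ΔEPS = DCL × %ΔSales = 2.6826 × -5.1% = -13.7%.

-13.7%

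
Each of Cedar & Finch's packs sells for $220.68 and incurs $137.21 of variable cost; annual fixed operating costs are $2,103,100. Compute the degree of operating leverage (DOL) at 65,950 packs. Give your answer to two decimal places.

At 65,950 units, contribution = 65,950 × $83.47 = $5,504,846.50.
Operating income = contribution − fixed costs = $5,504,846.50 − $2,103,100 = $3,401,746.50.
DOL = contribution ÷ EBIT = $5,504,846.50 ÷ $3,401,746.50 = 1.6182.

1.62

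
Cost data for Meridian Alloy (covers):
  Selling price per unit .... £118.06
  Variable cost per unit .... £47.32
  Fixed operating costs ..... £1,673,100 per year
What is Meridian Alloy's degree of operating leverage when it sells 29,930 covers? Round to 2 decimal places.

Contribution at this volume is 29,930 × £70.74 = £2,117,248.20.
Subtracting fixed costs: EBIT = £2,117,248.20 − £1,673,100 = £444,148.20.
DOL = contribution ÷ EBIT = £2,117,248.20 ÷ £444,148.20 = 4.7670.

4.77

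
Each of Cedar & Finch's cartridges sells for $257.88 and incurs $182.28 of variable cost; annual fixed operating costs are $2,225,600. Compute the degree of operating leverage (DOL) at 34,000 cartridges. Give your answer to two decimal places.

7.45

At 34,000 units, contribution = 34,000 × $75.60 = $2,570,400.00.
EBIT = $2,570,400.00 − $2,225,600 = $344,800.00.
So DOL = total CM / EBIT = $2,570,400.00 / $344,800.00 = 7.4548.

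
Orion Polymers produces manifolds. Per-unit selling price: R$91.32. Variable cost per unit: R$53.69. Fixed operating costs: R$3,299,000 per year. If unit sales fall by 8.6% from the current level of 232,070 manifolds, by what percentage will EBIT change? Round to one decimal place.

-13.8%

Total contribution margin = 232,070 × R$37.63 = R$8,732,794.10.
Operating income = contribution − fixed costs = R$8,732,794.10 − R$3,299,000 = R$5,433,794.10.
DOL = contribution ÷ EBIT = R$8,732,794.10 ÷ R$5,433,794.10 = 1.6071.
Operating income changes by 1.6071 × -8.6% = -13.8%.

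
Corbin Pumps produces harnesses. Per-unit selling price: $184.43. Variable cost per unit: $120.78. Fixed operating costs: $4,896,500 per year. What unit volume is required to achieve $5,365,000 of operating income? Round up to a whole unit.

Unit CM = price − variable cost = $184.43 − $120.78 = $63.65.
Need Q such that Q × $63.65 − $4,896,500 = $5,365,000, i.e. Q = $10,261,500 / $63.65 = 161,217.60 → 161,218.

161,218 harnesses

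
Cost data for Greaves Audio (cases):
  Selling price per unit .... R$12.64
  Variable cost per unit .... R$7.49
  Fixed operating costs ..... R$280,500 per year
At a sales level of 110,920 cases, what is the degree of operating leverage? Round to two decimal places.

1.96

At 110,920 units, contribution = 110,920 × R$5.15 = R$571,238.00.
Subtracting fixed costs: EBIT = R$571,238.00 − R$280,500 = R$290,738.00.
So DOL = total CM / EBIT = R$571,238.00 / R$290,738.00 = 1.9648.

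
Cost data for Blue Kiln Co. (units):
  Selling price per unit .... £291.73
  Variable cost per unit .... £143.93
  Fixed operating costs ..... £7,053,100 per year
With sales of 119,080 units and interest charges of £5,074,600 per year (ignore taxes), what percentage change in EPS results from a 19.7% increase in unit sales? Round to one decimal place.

+63.4%

Total contribution margin = 119,080 × £147.80 = £17,600,024.00.
Subtracting fixed costs: EBIT = £17,600,024.00 − £7,053,100 = £10,546,924.00.
After interest of £5,074,600.00, pre-tax earnings = £5,472,324.00.
DCL = total CM / (EBIT − I) = £17,600,024.00 / £5,472,324.00 = 3.2162.
EPS therefore changes by 3.2162 × (+19.7%) = +63.4%.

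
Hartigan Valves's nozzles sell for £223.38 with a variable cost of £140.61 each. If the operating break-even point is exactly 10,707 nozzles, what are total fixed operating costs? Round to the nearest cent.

£886,218.39

Contribution margin per unit = £223.38 − £140.61 = £82.77.
Fixed costs = break-even units × CM = 10,707 × £82.77 = £886,218.39.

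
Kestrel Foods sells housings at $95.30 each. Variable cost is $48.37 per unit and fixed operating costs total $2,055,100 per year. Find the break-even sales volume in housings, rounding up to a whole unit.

43,791 housings

Contribution margin per unit = $95.30 − $48.37 = $46.93.
Break-even volume = fixed costs ÷ CM per unit = $2,055,100 ÷ $46.93 = 43,790.75, so 43,791 housings.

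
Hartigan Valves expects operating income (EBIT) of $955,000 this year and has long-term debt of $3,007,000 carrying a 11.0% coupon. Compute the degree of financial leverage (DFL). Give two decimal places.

Interest = $330,770.00.
Degree of financial leverage = EBIT / (EBIT − interest) = $955,000 / $624,230.00 = 1.5299.

1.53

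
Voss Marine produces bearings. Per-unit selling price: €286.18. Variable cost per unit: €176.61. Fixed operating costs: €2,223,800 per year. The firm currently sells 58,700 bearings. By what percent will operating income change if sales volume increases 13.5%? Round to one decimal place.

+20.6%

At 58,700 units, contribution = 58,700 × €109.57 = €6,431,759.00.
EBIT = €6,431,759.00 − €2,223,800 = €4,207,959.00.
So DOL = total CM / EBIT = €6,431,759.00 / €4,207,959.00 = 1.5285.
%ΔEBIT = DOL × %ΔSales = 1.5285 × +13.5% = +20.6%.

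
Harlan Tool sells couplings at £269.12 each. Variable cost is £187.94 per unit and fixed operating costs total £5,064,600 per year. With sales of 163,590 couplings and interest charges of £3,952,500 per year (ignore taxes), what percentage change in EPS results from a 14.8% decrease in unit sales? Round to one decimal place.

-46.1%

At 163,590 units, contribution = 163,590 × £81.18 = £13,280,236.20.
EBIT = £13,280,236.20 − £5,064,600 = £8,215,636.20.
Interest = £3,952,500.00, so EBIT − I = £4,263,136.20.
Degree of combined leverage = contribution ÷ (EBIT − I) = £13,280,236.20 ÷ £4,263,136.20 = 3.1151.
%ΔEPS = DCL × %ΔSales = 3.1151 × -14.8% = -46.1%.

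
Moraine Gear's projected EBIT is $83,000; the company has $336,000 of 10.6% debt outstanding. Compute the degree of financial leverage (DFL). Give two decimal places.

Annual interest charges come to $35,616.00.
DFL = EBIT ÷ (EBIT − I) = $83,000 ÷ ($83,000 − $35,616.00) = $83,000 ÷ $47,384.00 = 1.7516.

1.75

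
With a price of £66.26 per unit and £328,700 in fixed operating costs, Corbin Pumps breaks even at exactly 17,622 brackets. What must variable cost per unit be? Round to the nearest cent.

Contribution per unit must be FC / Q = £328,700 / 17,622 = £18.6528.
Variable cost per unit = £66.26 − £18.6528 = £47.61.

£47.61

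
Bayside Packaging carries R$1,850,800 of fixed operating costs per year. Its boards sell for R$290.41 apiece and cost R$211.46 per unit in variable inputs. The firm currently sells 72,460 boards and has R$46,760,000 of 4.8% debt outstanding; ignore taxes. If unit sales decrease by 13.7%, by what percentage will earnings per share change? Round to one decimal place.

-48.2%

Contribution at this volume is 72,460 × R$78.95 = R$5,720,717.00.
EBIT = R$5,720,717.00 − R$1,850,800 = R$3,869,917.00.
After interest of R$2,244,480.00, pre-tax earnings = R$1,625,437.00.
Degree of combined leverage = contribution ÷ (EBIT − I) = R$5,720,717.00 ÷ R$1,625,437.00 = 3.5195.
%ΔEPS = DCL × %ΔSales = 3.5195 × -13.7% = -48.2%.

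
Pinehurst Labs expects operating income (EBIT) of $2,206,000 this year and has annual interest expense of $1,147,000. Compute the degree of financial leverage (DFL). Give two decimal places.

Interest = $1,147,000.00.
Degree of financial leverage = EBIT / (EBIT − interest) = $2,206,000 / $1,059,000.00 = 2.0831.

2.08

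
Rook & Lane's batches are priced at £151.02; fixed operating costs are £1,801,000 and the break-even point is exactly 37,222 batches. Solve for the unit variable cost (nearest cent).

Contribution per unit must be FC / Q = £1,801,000 / 37,222 = £48.3854.
Variable cost per unit = £151.02 − £48.3854 = £102.63.

£102.63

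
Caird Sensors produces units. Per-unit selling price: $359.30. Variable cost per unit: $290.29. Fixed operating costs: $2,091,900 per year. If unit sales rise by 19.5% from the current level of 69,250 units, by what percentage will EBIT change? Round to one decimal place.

Total contribution margin = 69,250 × $69.01 = $4,778,942.50.
Operating income = contribution − fixed costs = $4,778,942.50 − $2,091,900 = $2,687,042.50.
DOL = contribution ÷ EBIT = $4,778,942.50 ÷ $2,687,042.50 = 1.7785.
%ΔEBIT = DOL × %ΔSales = 1.7785 × +19.5% = +34.7%.

+34.7%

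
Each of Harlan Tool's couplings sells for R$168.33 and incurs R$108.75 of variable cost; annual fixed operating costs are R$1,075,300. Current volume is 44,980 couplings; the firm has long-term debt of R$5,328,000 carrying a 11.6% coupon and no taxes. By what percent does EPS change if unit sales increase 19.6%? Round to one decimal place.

+53.2%

Contribution at this volume is 44,980 × R$59.58 = R$2,679,908.40.
Operating income = contribution − fixed costs = R$2,679,908.40 − R$1,075,300 = R$1,604,608.40.
Interest = R$618,048.00, so EBIT − I = R$986,560.40.
DCL = total CM / (EBIT − I) = R$2,679,908.40 / R$986,560.40 = 2.7164.
EPS therefore changes by 2.7164 × (+19.6%) = +53.2%.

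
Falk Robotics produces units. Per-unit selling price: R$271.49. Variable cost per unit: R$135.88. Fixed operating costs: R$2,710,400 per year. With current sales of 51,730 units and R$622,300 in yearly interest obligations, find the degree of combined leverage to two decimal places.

1.91

At 51,730 units, contribution = 51,730 × R$135.61 = R$7,015,105.30.
EBIT = R$7,015,105.30 − R$2,710,400 = R$4,304,705.30. Interest = R$622,300.00.
DOL = R$7,015,105.30 ÷ R$4,304,705.30 = 1.6296; DFL = R$4,304,705.30 ÷ R$3,682,405.30 = 1.1690.
DCL = DOL × DFL = 1.6296 × 1.1690 = 1.9050.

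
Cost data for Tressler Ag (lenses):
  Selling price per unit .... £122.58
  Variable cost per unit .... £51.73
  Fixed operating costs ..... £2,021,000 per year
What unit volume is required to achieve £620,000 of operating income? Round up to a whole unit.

37,276 lenses

Unit CM = price − variable cost = £122.58 − £51.73 = £70.85.
Units = (FC + target) / CM = (£2,021,000 + £620,000) / £70.85 = 37,275.94, so 37,276 lenses.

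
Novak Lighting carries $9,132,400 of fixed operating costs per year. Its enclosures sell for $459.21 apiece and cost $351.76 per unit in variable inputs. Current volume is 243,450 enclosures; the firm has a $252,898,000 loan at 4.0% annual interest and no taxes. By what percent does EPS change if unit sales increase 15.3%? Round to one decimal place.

Total contribution margin = 243,450 × $107.45 = $26,158,702.50.
Subtracting fixed costs: EBIT = $26,158,702.50 − $9,132,400 = $17,026,302.50.
After interest of $10,115,920.00, pre-tax earnings = $6,910,382.50.
Degree of combined leverage = contribution ÷ (EBIT − I) = $26,158,702.50 ÷ $6,910,382.50 = 3.7854.
EPS therefore changes by 3.7854 × (+15.3%) = +57.9%.

+57.9%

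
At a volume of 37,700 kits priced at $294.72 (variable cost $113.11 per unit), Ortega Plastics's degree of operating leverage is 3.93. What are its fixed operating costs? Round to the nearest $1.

$5,104,535

Contribution at this volume is 37,700 × $181.61 = $6,846,697.00.
DOL = contribution / EBIT, so EBIT = $6,846,697.00 / 3.93 = $1,742,162.09.
And FC = contribution − EBIT = $6,846,697.00 − $1,742,162.09 = $5,104,535.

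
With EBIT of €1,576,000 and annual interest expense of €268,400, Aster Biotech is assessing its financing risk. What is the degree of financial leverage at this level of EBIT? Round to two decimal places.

Annual interest charges come to €268,400.00.
Degree of financial leverage = EBIT / (EBIT − interest) = €1,576,000 / €1,307,600.00 = 1.2053.

1.21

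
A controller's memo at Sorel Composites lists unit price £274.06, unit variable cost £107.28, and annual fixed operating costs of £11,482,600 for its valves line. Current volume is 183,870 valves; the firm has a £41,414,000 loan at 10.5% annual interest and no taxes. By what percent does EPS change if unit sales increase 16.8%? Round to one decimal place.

Total contribution margin = 183,870 × £166.78 = £30,665,838.60.
Subtracting fixed costs: EBIT = £30,665,838.60 − £11,482,600 = £19,183,238.60.
Interest = £4,348,470.00, so EBIT − I = £14,834,768.60.
Degree of combined leverage = contribution ÷ (EBIT − I) = £30,665,838.60 ÷ £14,834,768.60 = 2.0672.
EPS therefore changes by 2.0672 × (+16.8%) = +34.7%.

+34.7%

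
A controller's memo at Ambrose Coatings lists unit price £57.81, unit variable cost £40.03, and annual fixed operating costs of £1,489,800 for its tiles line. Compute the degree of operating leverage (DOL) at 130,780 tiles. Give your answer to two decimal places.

2.78

Contribution at this volume is 130,780 × £17.78 = £2,325,268.40.
Operating income = contribution − fixed costs = £2,325,268.40 − £1,489,800 = £835,468.40.
So DOL = total CM / EBIT = £2,325,268.40 / £835,468.40 = 2.7832.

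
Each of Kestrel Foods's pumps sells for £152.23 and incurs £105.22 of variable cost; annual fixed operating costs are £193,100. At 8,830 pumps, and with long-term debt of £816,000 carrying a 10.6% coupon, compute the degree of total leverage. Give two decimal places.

3.06

At 8,830 units, contribution = 8,830 × £47.01 = £415,098.30.
Subtracting fixed costs: EBIT = £415,098.30 − £193,100 = £221,998.30. Interest = £86,496.00.
DOL = £415,098.30 ÷ £221,998.30 = 1.8698; DFL = £221,998.30 ÷ £135,502.30 = 1.6383.
Combined leverage = 1.8698 × 1.6383 = 3.0633.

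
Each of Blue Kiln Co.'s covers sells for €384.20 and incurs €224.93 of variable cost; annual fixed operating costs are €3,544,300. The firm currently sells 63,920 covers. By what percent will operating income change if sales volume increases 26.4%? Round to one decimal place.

At 63,920 units, contribution = 63,920 × €159.27 = €10,180,538.40.
Operating income = contribution − fixed costs = €10,180,538.40 − €3,544,300 = €6,636,238.40.
DOL = contribution ÷ EBIT = €10,180,538.40 ÷ €6,636,238.40 = 1.5341.
So EBIT moves 1.5341 × (+26.4%) = +40.5%.

+40.5%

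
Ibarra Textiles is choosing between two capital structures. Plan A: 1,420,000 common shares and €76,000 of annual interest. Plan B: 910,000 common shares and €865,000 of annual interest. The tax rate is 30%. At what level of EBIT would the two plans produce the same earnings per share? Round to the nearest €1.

€2,272,824

Set EPS_A = EPS_B: (EBIT − €76,000)(1 − 0.30) ÷ 1,420,000 = (EBIT − €865,000)(1 − 0.30) ÷ 910,000.
Cancelling (1 − t) and cross-multiplying: 910,000·(EBIT − 76,000) = 1,420,000·(EBIT − 865,000).
Solving, EBIT = (865,000·1,420,000 − 76,000·910,000) / (1,420,000 − 910,000) = 1,159,140,000,000 / 510,000 = 2,272,823.53.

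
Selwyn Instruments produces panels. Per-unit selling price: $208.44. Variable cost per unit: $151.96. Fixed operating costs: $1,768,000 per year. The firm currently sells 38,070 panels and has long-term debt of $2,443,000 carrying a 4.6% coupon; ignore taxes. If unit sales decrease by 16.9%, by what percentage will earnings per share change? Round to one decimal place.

-134.7%

Total contribution margin = 38,070 × $56.48 = $2,150,193.60.
Subtracting fixed costs: EBIT = $2,150,193.60 − $1,768,000 = $382,193.60.
After interest of $112,378.00, pre-tax earnings = $269,815.60.
Degree of combined leverage = contribution ÷ (EBIT − I) = $2,150,193.60 ÷ $269,815.60 = 7.9691.
EPS therefore changes by 7.9691 × (-16.9%) = -134.7%.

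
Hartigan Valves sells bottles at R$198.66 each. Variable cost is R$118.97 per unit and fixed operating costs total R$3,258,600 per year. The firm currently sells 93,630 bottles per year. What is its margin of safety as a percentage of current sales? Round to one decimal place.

Each unit contributes R$198.66 − R$118.97 = R$79.69. Break-even units = R$3,258,600 ÷ R$79.69 = 40,890.95; break-even revenue = 40,890.95 × R$198.66 = R$8,123,396.61.
Actual sales revenue = 93,630 × R$198.66 = R$18,600,535.80.
Margin of safety = (R$18,600,535.80 − R$8,123,396.61) ÷ R$18,600,535.80 = 56.3%.

56.3%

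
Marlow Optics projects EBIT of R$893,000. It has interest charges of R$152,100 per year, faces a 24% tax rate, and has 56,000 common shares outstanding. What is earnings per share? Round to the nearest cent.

Interest = R$152,100.00, so EBT = R$893,000 − R$152,100.00 = R$740,900.00.
After tax at 24%: net income = R$740,900.00 × 0.76 = R$563,084.00.
Per share: R$563,084.00 / 56,000 shares = R$10.06.

R$10.06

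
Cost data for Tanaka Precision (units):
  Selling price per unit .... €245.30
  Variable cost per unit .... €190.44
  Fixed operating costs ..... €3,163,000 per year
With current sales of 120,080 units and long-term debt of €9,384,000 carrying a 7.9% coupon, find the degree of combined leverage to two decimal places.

2.46

Contribution at this volume is 120,080 × €54.86 = €6,587,588.80.
Operating income = contribution − fixed costs = €6,587,588.80 − €3,163,000 = €3,424,588.80. Interest = €741,336.00.
DOL = €6,587,588.80 ÷ €3,424,588.80 = 1.9236; DFL = €3,424,588.80 ÷ €2,683,252.80 = 1.2763.
Combined leverage = 1.9236 × 1.2763 = 2.4551.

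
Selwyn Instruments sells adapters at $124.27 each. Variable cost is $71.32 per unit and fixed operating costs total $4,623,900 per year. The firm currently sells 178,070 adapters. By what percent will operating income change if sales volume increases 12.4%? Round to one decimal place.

+24.3%

Contribution at this volume is 178,070 × $52.95 = $9,428,806.50.
Subtracting fixed costs: EBIT = $9,428,806.50 − $4,623,900 = $4,804,906.50.
DOL = contribution ÷ EBIT = $9,428,806.50 ÷ $4,804,906.50 = 1.9623.
So EBIT moves 1.9623 × (+12.4%) = +24.3%.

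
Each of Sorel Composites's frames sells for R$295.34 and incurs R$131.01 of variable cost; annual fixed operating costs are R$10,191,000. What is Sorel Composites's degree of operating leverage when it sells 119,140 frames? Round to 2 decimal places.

2.09

Contribution at this volume is 119,140 × R$164.33 = R$19,578,276.20.
Operating income = contribution − fixed costs = R$19,578,276.20 − R$10,191,000 = R$9,387,276.20.
DOL = contribution ÷ EBIT = R$19,578,276.20 ÷ R$9,387,276.20 = 2.0856.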